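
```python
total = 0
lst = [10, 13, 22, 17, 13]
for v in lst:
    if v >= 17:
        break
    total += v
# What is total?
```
Trace:
  total=0
  total=10, v=10
  total=23, v=13
  total=23, v=22

Final answer: 23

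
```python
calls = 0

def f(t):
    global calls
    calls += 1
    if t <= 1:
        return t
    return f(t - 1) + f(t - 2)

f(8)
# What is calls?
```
Call trace (a repeated sub-call is expanded the first time; later identical calls just restate its return value):
f(t=8)
  f(t=7)
    f(t=6)
      f(t=5)
        f(t=4)
          f(t=3)
            f(t=2)
              f(t=1)
              -> return 1
              f(t=0)
              -> return 0
            -> return 1
            f(t=1)
            -> return 1
          -> return 2
          f(t=2) -> return 1  (same call as traced above)
        -> return 3
        f(t=3) -> return 2  (same call as traced above)
      -> return 5
      f(t=4) -> return 3  (same call as traced above)
    -> return 8
    f(t=5) -> return 5  (same call as traced above)
  -> return 13
  f(t=6) -> return 8  (same call as traced above)
-> return 21

calls is incremented once per call, so count the calls in each subtree. Let C(t) = number of calls made by f(t).
C(0) = C(1) = 1 (base case, no recursion); C(t) = 1 + C(t - 1) + C(t - 2) otherwise.
C(2) = 1 + C(1) + C(0) = 1 + 1 + 1 = 3
C(3) = 1 + C(2) + C(1) = 1 + 3 + 1 = 5
C(4) = 1 + C(3) + C(2) = 1 + 5 + 3 = 9
C(5) = 1 + C(4) + C(3) = 1 + 9 + 5 = 15
C(6) = 1 + C(5) + C(4) = 1 + 15 + 9 = 25
C(7) = 1 + C(6) + C(5) = 1 + 25 + 15 = 41
C(8) = 1 + C(7) + C(6) = 1 + 41 + 25 = 67
calls = C(8) = 67

Final answer: 67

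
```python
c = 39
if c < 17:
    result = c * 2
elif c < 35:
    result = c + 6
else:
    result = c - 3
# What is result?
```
Trace:
  c=39
  c=39, result=36

Final answer: 36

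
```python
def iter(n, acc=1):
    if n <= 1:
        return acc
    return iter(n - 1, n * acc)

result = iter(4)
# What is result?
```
Call trace:
iter(n=4, acc=1)
  iter(n=3, acc=4)
    iter(n=2, acc=12)
      iter(n=1, acc=24)
      -> return 24
    -> return 24
  -> return 24
-> return 24

Final answer: 24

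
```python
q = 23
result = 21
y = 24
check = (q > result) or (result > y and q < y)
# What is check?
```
Trace:
  q=23
  q=23, result=21
  q=23, result=21, y=24
  q=23, result=21, y=24, check=True

Final answer: True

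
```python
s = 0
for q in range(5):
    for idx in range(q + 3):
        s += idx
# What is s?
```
Trace:
  s=0
  s=0, q=0, idx=0
  s=1, q=0, idx=1
  s=3, q=0, idx=2
  s=3, q=1, idx=0
  s=4, q=1, idx=1
  s=6, q=1, idx=2
  s=9, q=1, idx=3
  s=9, q=2, idx=0
  s=10, q=2, idx=1
  s=12, q=2, idx=2
  s=15, q=2, idx=3
  s=19, q=2, idx=4
  s=19, q=3, idx=0
  s=20, q=3, idx=1
  s=22, q=3, idx=2
  s=25, q=3, idx=3
  s=29, q=3, idx=4
  s=34, q=3, idx=5
  s=34, q=4, idx=0
  s=35, q=4, idx=1
  s=37, q=4, idx=2
  s=40, q=4, idx=3
  s=44, q=4, idx=4
  s=49, q=4, idx=5
  s=55, q=4, idx=6

Final answer: 55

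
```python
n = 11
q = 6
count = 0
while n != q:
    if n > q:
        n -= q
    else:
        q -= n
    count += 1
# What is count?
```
Trace:
  n=11
  n=11, q=6
  n=11, q=6, count=0
  n=5, q=6, count=1
  n=5, q=1, count=2
  n=4, q=1, count=3
  n=3, q=1, count=4
  n=2, q=1, count=5
  n=1, q=1, count=6

Final answer: 6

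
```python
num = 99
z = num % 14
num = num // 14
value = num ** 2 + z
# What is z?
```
Trace:
  num=99
  num=99, z=1
  num=7, z=1
  num=7, z=1, value=50

Final answer: 1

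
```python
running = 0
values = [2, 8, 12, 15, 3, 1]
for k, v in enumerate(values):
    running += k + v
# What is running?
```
Trace:
  running=0
  running=2, k=0, v=2
  running=11, k=1, v=8
  running=25, k=2, v=12
  running=43, k=3, v=15
  running=50, k=4, v=3
  running=56, k=5, v=1

Final answer: 56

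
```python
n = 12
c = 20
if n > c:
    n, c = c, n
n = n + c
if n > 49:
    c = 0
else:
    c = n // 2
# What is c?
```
Trace:
  n=12
  n=12, c=20
  n=12, c=20
  n=32, c=20
  n=32, c=16

Final answer: 16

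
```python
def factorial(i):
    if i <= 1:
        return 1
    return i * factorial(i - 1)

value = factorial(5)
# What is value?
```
Call trace:
factorial(i=5)
  factorial(i=4)
    factorial(i=3)
      factorial(i=2)
        factorial(i=1)
        -> return 1
      -> return 2
    -> return 6
  -> return 24
-> return 120

Final answer: 120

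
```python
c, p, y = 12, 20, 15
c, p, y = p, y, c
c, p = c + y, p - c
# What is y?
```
Trace:
  c=12, p=20, y=15
  c=20, p=15, y=12
  c=32, p=-5, y=12

Final answer: 12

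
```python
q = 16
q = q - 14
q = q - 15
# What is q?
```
Trace:
  q=16
  q=2
  q=-13

Final answer: -13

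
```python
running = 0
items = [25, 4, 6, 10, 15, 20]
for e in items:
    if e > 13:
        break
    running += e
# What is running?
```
Trace:
  running=0
  running=0, e=25

Final answer: 0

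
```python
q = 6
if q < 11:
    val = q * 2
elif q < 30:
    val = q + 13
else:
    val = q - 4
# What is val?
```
Trace:
  q=6
  q=6, val=12

Final answer: 12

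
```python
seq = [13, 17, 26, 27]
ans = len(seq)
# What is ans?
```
Trace:
  seq=[13, 17, 26, 27]
  seq=[13, 17, 26, 27], ans=4

Final answer: 4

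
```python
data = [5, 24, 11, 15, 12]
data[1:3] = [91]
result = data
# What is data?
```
Trace:
  data=[5, 24, 11, 15, 12]
  data=[5, 91, 15, 12]
  data=[5, 91, 15, 12], result=[5, 91, 15, 12]

Final answer: [5, 91, 15, 12]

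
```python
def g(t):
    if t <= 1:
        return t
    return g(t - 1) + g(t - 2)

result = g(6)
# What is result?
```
Call trace (a repeated sub-call is expanded the first time; later identical calls just restate its return value):
g(t=6)
  g(t=5)
    g(t=4)
      g(t=3)
        g(t=2)
          g(t=1)
          -> return 1
          g(t=0)
          -> return 0
        -> return 1
        g(t=1)
        -> return 1
      -> return 2
      g(t=2) -> return 1  (same call as traced above)
    -> return 3
    g(t=3) -> return 2  (same call as traced above)
  -> return 5
  g(t=4) -> return 3  (same call as traced above)
-> return 8

Final answer: 8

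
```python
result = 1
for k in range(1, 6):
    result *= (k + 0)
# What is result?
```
Trace:
  result=1
  result=1, k=1
  result=2, k=2
  result=6, k=3
  result=24, k=4
  result=120, k=5

Final answer: 120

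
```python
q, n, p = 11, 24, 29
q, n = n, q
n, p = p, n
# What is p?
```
Trace:
  q=11, n=24, p=29
  q=24, n=11, p=29
  q=24, n=29, p=11

Final answer: 11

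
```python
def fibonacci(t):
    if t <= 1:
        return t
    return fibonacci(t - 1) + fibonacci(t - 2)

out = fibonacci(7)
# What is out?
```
Call trace (a repeated sub-call is expanded the first time; later identical calls just restate its return value):
fibonacci(t=7)
  fibonacci(t=6)
    fibonacci(t=5)
      fibonacci(t=4)
        fibonacci(t=3)
          fibonacci(t=2)
            fibonacci(t=1)
            -> return 1
            fibonacci(t=0)
            -> return 0
          -> return 1
          fibonacci(t=1)
          -> return 1
        -> return 2
        fibonacci(t=2) -> return 1  (same call as traced above)
      -> return 3
      fibonacci(t=3) -> return 2  (same call as traced above)
    -> return 5
    fibonacci(t=4) -> return 3  (same call as traced above)
  -> return 8
  fibonacci(t=5) -> return 5  (same call as traced above)
-> return 13

Final answer: 13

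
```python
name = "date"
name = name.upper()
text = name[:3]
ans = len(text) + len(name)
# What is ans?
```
Trace:
  name='date'
  name='DATE'
  name='DATE', text='DAT'
  name='DATE', text='DAT', ans=7

Final answer: 7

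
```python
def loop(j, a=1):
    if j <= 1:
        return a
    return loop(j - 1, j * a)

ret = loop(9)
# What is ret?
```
Call trace:
loop(j=9, a=1)
  loop(j=8, a=9)
    loop(j=7, a=72)
      loop(j=6, a=504)
        loop(j=5, a=3024)
          loop(j=4, a=15120)
            loop(j=3, a=60480)
              loop(j=2, a=181440)
                loop(j=1, a=362880)
                -> return 362880
              -> return 362880
            -> return 362880
          -> return 362880
        -> return 362880
      -> return 362880
    -> return 362880
  -> return 362880
-> return 362880

Final answer: 362880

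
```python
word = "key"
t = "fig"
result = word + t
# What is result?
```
Trace:
  word='key'
  word='key', t='fig'
  word='key', t='fig', result='keyfig'

Final answer: 'keyfig'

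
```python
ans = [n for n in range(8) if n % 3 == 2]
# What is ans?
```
Trace:
  n=0
  n=1
  n=2
  n=3
  n=4
  n=5
  n=6
  n=7
  ans=[2, 5]

Final answer: [2, 5]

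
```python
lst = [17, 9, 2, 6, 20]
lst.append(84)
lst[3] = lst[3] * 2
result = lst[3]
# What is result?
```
Trace:
  lst=[17, 9, 2, 6, 20]
  lst=[17, 9, 2, 6, 20, 84]
  lst=[17, 9, 2, 12, 20, 84]
  lst=[17, 9, 2, 12, 20, 84], result=12

Final answer: 12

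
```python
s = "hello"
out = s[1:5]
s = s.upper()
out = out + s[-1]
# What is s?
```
Trace:
  s='hello'
  s='hello', out='ello'
  s='HELLO', out='ello'
  s='HELLO', out='elloO'

Final answer: 'HELLO'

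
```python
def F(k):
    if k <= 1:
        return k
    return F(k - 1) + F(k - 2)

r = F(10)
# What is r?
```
Call trace (a repeated sub-call is expanded the first time; later identical calls just restate its return value):
F(k=10)
  F(k=9)
    F(k=8)
      F(k=7)
        F(k=6)
          F(k=5)
            F(k=4)
              F(k=3)
                F(k=2)
                  F(k=1)
                  -> return 1
                  F(k=0)
                  -> return 0
                -> return 1
                F(k=1)
                -> return 1
              -> return 2
              F(k=2) -> return 1  (same call as traced above)
            -> return 3
            F(k=3) -> return 2  (same call as traced above)
          -> return 5
          F(k=4) -> return 3  (same call as traced above)
        -> return 8
        F(k=5) -> return 5  (same call as traced above)
      -> return 13
      F(k=6) -> return 8  (same call as traced above)
    -> return 21
    F(k=7) -> return 13  (same call as traced above)
  -> return 34
  F(k=8) -> return 21  (same call as traced above)
-> return 55

Final answer: 55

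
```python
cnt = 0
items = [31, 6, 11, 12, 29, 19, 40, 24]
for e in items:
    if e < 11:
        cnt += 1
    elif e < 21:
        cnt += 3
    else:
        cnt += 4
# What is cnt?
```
Trace:
  cnt=0
  cnt=4, e=31
  cnt=5, e=6
  cnt=8, e=11
  cnt=11, e=12
  cnt=15, e=29
  cnt=18, e=19
  cnt=22, e=40
  cnt=26, e=24

Final answer: 26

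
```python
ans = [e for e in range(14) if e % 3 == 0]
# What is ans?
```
Trace:
  e=0
  e=1
  e=2
  e=3
  e=4
  e=5
  e=6
  e=7
  e=8
  e=9
  e=10
  e=11
  e=12
  e=13
  ans=[0, 3, 6, 9, 12]

Final answer: [0, 3, 6, 9, 12]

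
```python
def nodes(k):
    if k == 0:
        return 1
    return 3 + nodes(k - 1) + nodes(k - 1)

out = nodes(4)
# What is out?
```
Call trace (a repeated sub-call is expanded the first time; later identical calls just restate its return value):
nodes(k=4)
  nodes(k=3)
    nodes(k=2)
      nodes(k=1)
        nodes(k=0)
        -> return 1
        nodes(k=0)
        -> return 1
      -> return 5
      nodes(k=1) -> return 5  (same call as traced above)
    -> return 13
    nodes(k=2) -> return 13  (same call as traced above)
  -> return 29
  nodes(k=3) -> return 29  (same call as traced above)
-> return 61

Final answer: 61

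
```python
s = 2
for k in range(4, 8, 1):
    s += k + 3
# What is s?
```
Trace:
  s=2
  s=9, k=4
  s=17, k=5
  s=26, k=6
  s=36, k=7

Final answer: 36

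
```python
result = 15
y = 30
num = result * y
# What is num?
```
Trace:
  result=15
  result=15, y=30
  result=15, y=30, num=450

Final answer: 450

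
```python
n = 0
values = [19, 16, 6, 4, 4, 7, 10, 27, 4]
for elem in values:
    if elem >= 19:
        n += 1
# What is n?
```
Trace:
  n=0
  n=1, elem=19
  n=1, elem=16
  n=1, elem=6
  n=1, elem=4
  n=1, elem=4
  n=1, elem=7
  n=1, elem=10
  n=2, elem=27
  n=2, elem=4

Final answer: 2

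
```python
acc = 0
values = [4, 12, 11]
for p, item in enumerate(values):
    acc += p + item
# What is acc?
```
Trace:
  acc=0
  acc=4, p=0, item=4
  acc=17, p=1, item=12
  acc=30, p=2, item=11

Final answer: 30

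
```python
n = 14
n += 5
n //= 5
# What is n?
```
Trace:
  n=14
  n=19
  n=3

Final answer: 3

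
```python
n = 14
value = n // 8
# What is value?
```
Trace:
  n=14
  n=14, value=1

Final answer: 1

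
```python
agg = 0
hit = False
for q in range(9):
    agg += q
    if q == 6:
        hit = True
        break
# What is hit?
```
Trace:
  agg=0
  agg=0, hit=False
  agg=0, hit=False, q=0
  agg=1, hit=False, q=1
  agg=3, hit=False, q=2
  agg=6, hit=False, q=3
  agg=10, hit=False, q=4
  agg=15, hit=False, q=5
  agg=21, hit=True, q=6

Final answer: True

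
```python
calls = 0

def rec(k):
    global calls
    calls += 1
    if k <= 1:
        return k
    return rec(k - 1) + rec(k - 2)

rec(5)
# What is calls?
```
Call trace (a repeated sub-call is expanded the first time; later identical calls just restate its return value):
rec(k=5)
  rec(k=4)
    rec(k=3)
      rec(k=2)
        rec(k=1)
        -> return 1
        rec(k=0)
        -> return 0
      -> return 1
      rec(k=1)
      -> return 1
    -> return 2
    rec(k=2) -> return 1  (same call as traced above)
  -> return 3
  rec(k=3) -> return 2  (same call as traced above)
-> return 5

calls is incremented once per call, so count the calls in each subtree. Let C(k) = number of calls made by rec(k).
C(0) = C(1) = 1 (base case, no recursion); C(k) = 1 + C(k - 1) + C(k - 2) otherwise.
C(2) = 1 + C(1) + C(0) = 1 + 1 + 1 = 3
C(3) = 1 + C(2) + C(1) = 1 + 3 + 1 = 5
C(4) = 1 + C(3) + C(2) = 1 + 5 + 3 = 9
C(5) = 1 + C(4) + C(3) = 1 + 9 + 5 = 15
calls = C(5) = 15

Final answer: 15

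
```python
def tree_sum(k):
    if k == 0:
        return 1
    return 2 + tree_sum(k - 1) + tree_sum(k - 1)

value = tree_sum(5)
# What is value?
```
Call trace (a repeated sub-call is expanded the first time; later identical calls just restate its return value):
tree_sum(k=5)
  tree_sum(k=4)
    tree_sum(k=3)
      tree_sum(k=2)
        tree_sum(k=1)
          tree_sum(k=0)
          -> return 1
          tree_sum(k=0)
          -> return 1
        -> return 4
        tree_sum(k=1) -> return 4  (same call as traced above)
      -> return 10
      tree_sum(k=2) -> return 10  (same call as traced above)
    -> return 22
    tree_sum(k=3) -> return 22  (same call as traced above)
  -> return 46
  tree_sum(k=4) -> return 46  (same call as traced above)
-> return 94

Final answer: 94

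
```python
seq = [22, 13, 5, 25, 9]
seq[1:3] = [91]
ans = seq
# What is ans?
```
Trace:
  seq=[22, 13, 5, 25, 9]
  seq=[22, 91, 25, 9]
  seq=[22, 91, 25, 9], ans=[22, 91, 25, 9]

Final answer: [22, 91, 25, 9]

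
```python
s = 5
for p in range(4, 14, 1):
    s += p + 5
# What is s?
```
Trace:
  s=5
  s=14, p=4
  s=24, p=5
  s=35, p=6
  s=47, p=7
  s=60, p=8
  s=74, p=9
  s=89, p=10
  s=105, p=11
  s=122, p=12
  s=140, p=13

Final answer: 140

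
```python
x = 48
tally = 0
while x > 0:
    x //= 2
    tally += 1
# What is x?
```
Trace:
  x=48
  x=48, tally=0
  x=24, tally=1
  x=12, tally=2
  x=6, tally=3
  x=3, tally=4
  x=1, tally=5
  x=0, tally=6

Final answer: 0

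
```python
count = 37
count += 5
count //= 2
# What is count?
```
Trace:
  count=37
  count=42
  count=21

Final answer: 21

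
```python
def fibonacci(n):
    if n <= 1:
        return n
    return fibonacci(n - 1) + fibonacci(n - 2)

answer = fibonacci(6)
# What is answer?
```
Call trace (a repeated sub-call is expanded the first time; later identical calls just restate its return value):
fibonacci(n=6)
  fibonacci(n=5)
    fibonacci(n=4)
      fibonacci(n=3)
        fibonacci(n=2)
          fibonacci(n=1)
          -> return 1
          fibonacci(n=0)
          -> return 0
        -> return 1
        fibonacci(n=1)
        -> return 1
      -> return 2
      fibonacci(n=2) -> return 1  (same call as traced above)
    -> return 3
    fibonacci(n=3) -> return 2  (same call as traced above)
  -> return 5
  fibonacci(n=4) -> return 3  (same call as traced above)
-> return 8

Final answer: 8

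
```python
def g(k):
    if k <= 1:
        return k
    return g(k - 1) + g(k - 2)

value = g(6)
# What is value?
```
Call trace (a repeated sub-call is expanded the first time; later identical calls just restate its return value):
g(k=6)
  g(k=5)
    g(k=4)
      g(k=3)
        g(k=2)
          g(k=1)
          -> return 1
          g(k=0)
          -> return 0
        -> return 1
        g(k=1)
        -> return 1
      -> return 2
      g(k=2) -> return 1  (same call as traced above)
    -> return 3
    g(k=3) -> return 2  (same call as traced above)
  -> return 5
  g(k=4) -> return 3  (same call as traced above)
-> return 8

Final answer: 8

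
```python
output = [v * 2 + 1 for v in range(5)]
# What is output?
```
Trace:
  v=0
  v=1
  v=2
  v=3
  v=4
  output=[1, 3, 5, 7, 9]

Final answer: [1, 3, 5, 7, 9]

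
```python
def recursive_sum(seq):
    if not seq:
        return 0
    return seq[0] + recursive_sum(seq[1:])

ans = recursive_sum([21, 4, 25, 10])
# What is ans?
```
Call trace:
recursive_sum(seq=[21, 4, 25, 10])
  recursive_sum(seq=[4, 25, 10])
    recursive_sum(seq=[25, 10])
      recursive_sum(seq=[10])
        recursive_sum(seq=[])
        -> return 0
      -> return 10
    -> return 35
  -> return 39
-> return 60

Final answer: 60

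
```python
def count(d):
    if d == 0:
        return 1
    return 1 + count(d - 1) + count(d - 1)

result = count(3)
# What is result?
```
Call trace (a repeated sub-call is expanded the first time; later identical calls just restate its return value):
count(d=3)
  count(d=2)
    count(d=1)
      count(d=0)
      -> return 1
      count(d=0)
      -> return 1
    -> return 3
    count(d=1) -> return 3  (same call as traced above)
  -> return 7
  count(d=2) -> return 7  (same call as traced above)
-> return 15

Final answer: 15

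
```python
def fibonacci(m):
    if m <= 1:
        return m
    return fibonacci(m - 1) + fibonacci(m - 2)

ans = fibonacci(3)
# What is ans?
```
Call trace:
fibonacci(m=3)
  fibonacci(m=2)
    fibonacci(m=1)
    -> return 1
    fibonacci(m=0)
    -> return 0
  -> return 1
  fibonacci(m=1)
  -> return 1
-> return 2

Final answer: 2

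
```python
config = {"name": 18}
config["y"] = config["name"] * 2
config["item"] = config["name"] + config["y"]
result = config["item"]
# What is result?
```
Trace:
  config={'name': 18}
  config={'name': 18, 'y': 36}
  config={'name': 18, 'y': 36, 'item': 54}
  config={'name': 18, 'y': 36, 'item': 54}, result=54

Final answer: 54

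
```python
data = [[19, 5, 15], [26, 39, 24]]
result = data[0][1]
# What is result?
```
Trace:
  data=[[19, 5, 15], [26, 39, 24]]
  data=[[19, 5, 15], [26, 39, 24]], result=5

Final answer: 5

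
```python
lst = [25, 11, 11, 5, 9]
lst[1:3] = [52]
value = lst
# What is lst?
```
Trace:
  lst=[25, 11, 11, 5, 9]
  lst=[25, 52, 5, 9]
  lst=[25, 52, 5, 9], value=[25, 52, 5, 9]

Final answer: [25, 52, 5, 9]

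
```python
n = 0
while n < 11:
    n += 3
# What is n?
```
Trace:
  n=0
  n=3
  n=6
  n=9
  n=12

Final answer: 12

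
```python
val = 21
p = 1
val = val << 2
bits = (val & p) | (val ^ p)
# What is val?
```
Trace:
  val=21
  val=21, p=1
  val=84, p=1
  val=84, p=1, bits=85

Final answer: 84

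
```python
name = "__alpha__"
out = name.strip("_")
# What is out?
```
Trace:
  name='__alpha__'
  name='__alpha__', out='alpha'

Final answer: 'alpha'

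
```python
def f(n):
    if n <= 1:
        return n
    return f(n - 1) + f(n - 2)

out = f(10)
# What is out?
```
Call trace (a repeated sub-call is expanded the first time; later identical calls just restate its return value):
f(n=10)
  f(n=9)
    f(n=8)
      f(n=7)
        f(n=6)
          f(n=5)
            f(n=4)
              f(n=3)
                f(n=2)
                  f(n=1)
                  -> return 1
                  f(n=0)
                  -> return 0
                -> return 1
                f(n=1)
                -> return 1
              -> return 2
              f(n=2) -> return 1  (same call as traced above)
            -> return 3
            f(n=3) -> return 2  (same call as traced above)
          -> return 5
          f(n=4) -> return 3  (same call as traced above)
        -> return 8
        f(n=5) -> return 5  (same call as traced above)
      -> return 13
      f(n=6) -> return 8  (same call as traced above)
    -> return 21
    f(n=7) -> return 13  (same call as traced above)
  -> return 34
  f(n=8) -> return 21  (same call as traced above)
-> return 55

Final answer: 55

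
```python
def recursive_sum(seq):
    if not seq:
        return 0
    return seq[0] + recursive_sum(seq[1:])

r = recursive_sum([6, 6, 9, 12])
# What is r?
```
Call trace:
recursive_sum(seq=[6, 6, 9, 12])
  recursive_sum(seq=[6, 9, 12])
    recursive_sum(seq=[9, 12])
      recursive_sum(seq=[12])
        recursive_sum(seq=[])
        -> return 0
      -> return 12
    -> return 21
  -> return 27
-> return 33

Final answer: 33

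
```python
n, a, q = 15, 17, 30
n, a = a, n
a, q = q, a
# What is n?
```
Trace:
  n=15, a=17, q=30
  n=17, a=15, q=30
  n=17, a=30, q=15

Final answer: 17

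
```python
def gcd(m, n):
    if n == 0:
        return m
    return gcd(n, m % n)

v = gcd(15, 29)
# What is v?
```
Call trace:
gcd(m=15, n=29)
  gcd(m=29, n=15)
    gcd(m=15, n=14)
      gcd(m=14, n=1)
        gcd(m=1, n=0)
        -> return 1
      -> return 1
    -> return 1
  -> return 1
-> return 1

Final answer: 1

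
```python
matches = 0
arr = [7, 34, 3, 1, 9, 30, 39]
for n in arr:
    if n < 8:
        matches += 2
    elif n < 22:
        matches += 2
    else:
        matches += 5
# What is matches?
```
Trace:
  matches=0
  matches=2, n=7
  matches=7, n=34
  matches=9, n=3
  matches=11, n=1
  matches=13, n=9
  matches=18, n=30
  matches=23, n=39

Final answer: 23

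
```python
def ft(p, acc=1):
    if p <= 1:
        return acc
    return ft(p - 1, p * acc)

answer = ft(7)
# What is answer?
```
Call trace:
ft(p=7, acc=1)
  ft(p=6, acc=7)
    ft(p=5, acc=42)
      ft(p=4, acc=210)
        ft(p=3, acc=840)
          ft(p=2, acc=2520)
            ft(p=1, acc=5040)
            -> return 5040
          -> return 5040
        -> return 5040
      -> return 5040
    -> return 5040
  -> return 5040
-> return 5040

Final answer: 5040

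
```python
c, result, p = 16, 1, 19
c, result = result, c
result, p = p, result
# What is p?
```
Trace:
  c=16, result=1, p=19
  c=1, result=16, p=19
  c=1, result=19, p=16

Final answer: 16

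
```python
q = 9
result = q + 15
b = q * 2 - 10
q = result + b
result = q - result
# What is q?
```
Trace:
  q=9
  q=9, result=24
  q=9, result=24, b=8
  q=32, result=24, b=8
  q=32, result=8, b=8

Final answer: 32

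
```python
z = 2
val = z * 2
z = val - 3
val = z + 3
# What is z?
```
Trace:
  z=2
  z=2, val=4
  z=1, val=4
  z=1, val=4

Final answer: 1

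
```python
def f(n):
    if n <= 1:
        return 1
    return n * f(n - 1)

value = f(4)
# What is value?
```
Call trace:
f(n=4)
  f(n=3)
    f(n=2)
      f(n=1)
      -> return 1
    -> return 2
  -> return 6
-> return 24

Final answer: 24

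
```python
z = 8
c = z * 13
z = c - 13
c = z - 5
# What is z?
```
Trace:
  z=8
  z=8, c=104
  z=91, c=104
  z=91, c=86

Final answer: 91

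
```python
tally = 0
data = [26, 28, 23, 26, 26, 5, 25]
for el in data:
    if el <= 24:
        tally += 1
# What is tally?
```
Trace:
  tally=0
  tally=0, el=26
  tally=0, el=28
  tally=1, el=23
  tally=1, el=26
  tally=1, el=26
  tally=2, el=5
  tally=2, el=25

Final answer: 2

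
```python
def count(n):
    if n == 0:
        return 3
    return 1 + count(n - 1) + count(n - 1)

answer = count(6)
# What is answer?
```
Call trace (a repeated sub-call is expanded the first time; later identical calls just restate its return value):
count(n=6)
  count(n=5)
    count(n=4)
      count(n=3)
        count(n=2)
          count(n=1)
            count(n=0)
            -> return 3
            count(n=0)
            -> return 3
          -> return 7
          count(n=1) -> return 7  (same call as traced above)
        -> return 15
        count(n=2) -> return 15  (same call as traced above)
      -> return 31
      count(n=3) -> return 31  (same call as traced above)
    -> return 63
    count(n=4) -> return 63  (same call as traced above)
  -> return 127
  count(n=5) -> return 127  (same call as traced above)
-> return 255

Final answer: 255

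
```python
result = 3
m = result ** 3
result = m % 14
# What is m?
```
Trace:
  result=3
  result=3, m=27
  result=13, m=27

Final answer: 27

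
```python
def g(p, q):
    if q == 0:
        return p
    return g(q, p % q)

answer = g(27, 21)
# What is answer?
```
Call trace:
g(p=27, q=21)
  g(p=21, q=6)
    g(p=6, q=3)
      g(p=3, q=0)
      -> return 3
    -> return 3
  -> return 3
-> return 3

Final answer: 3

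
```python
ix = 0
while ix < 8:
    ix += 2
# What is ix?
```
Trace:
  ix=0
  ix=2
  ix=4
  ix=6
  ix=8

Final answer: 8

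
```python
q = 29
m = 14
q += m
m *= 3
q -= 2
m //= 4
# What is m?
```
Trace:
  q=29
  q=29, m=14
  q=43, m=14
  q=43, m=42
  q=41, m=42
  q=41, m=10

Final answer: 10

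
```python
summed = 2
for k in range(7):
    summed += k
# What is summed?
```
Trace:
  summed=2
  summed=2, k=0
  summed=3, k=1
  summed=5, k=2
  summed=8, k=3
  summed=12, k=4
  summed=17, k=5
  summed=23, k=6

Final answer: 23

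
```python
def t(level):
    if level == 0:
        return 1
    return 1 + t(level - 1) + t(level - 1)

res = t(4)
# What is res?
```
Call trace (a repeated sub-call is expanded the first time; later identical calls just restate its return value):
t(level=4)
  t(level=3)
    t(level=2)
      t(level=1)
        t(level=0)
        -> return 1
        t(level=0)
        -> return 1
      -> return 3
      t(level=1) -> return 3  (same call as traced above)
    -> return 7
    t(level=2) -> return 7  (same call as traced above)
  -> return 15
  t(level=3) -> return 15  (same call as traced above)
-> return 31

Final answer: 31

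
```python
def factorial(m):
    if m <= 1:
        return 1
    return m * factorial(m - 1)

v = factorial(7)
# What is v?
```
Call trace:
factorial(m=7)
  factorial(m=6)
    factorial(m=5)
      factorial(m=4)
        factorial(m=3)
          factorial(m=2)
            factorial(m=1)
            -> return 1
          -> return 2
        -> return 6
      -> return 24
    -> return 120
  -> return 720
-> return 5040

Final answer: 5040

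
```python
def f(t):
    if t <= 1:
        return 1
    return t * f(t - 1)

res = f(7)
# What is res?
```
Call trace:
f(t=7)
  f(t=6)
    f(t=5)
      f(t=4)
        f(t=3)
          f(t=2)
            f(t=1)
            -> return 1
          -> return 2
        -> return 6
      -> return 24
    -> return 120
  -> return 720
-> return 5040

Final answer: 5040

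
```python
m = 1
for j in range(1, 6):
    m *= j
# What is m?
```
Trace:
  m=1
  m=1, j=1
  m=2, j=2
  m=6, j=3
  m=24, j=4
  m=120, j=5

Final answer: 120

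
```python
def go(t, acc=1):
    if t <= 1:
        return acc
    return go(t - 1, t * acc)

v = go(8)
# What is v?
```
Call trace:
go(t=8, acc=1)
  go(t=7, acc=8)
    go(t=6, acc=56)
      go(t=5, acc=336)
        go(t=4, acc=1680)
          go(t=3, acc=6720)
            go(t=2, acc=20160)
              go(t=1, acc=40320)
              -> return 40320
            -> return 40320
          -> return 40320
        -> return 40320
      -> return 40320
    -> return 40320
  -> return 40320
-> return 40320

Final answer: 40320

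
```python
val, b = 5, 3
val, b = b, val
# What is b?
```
Trace:
  val=5, b=3
  val=3, b=5

Final answer: 5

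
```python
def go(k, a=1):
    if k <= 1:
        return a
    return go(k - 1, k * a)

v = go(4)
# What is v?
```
Call trace:
go(k=4, a=1)
  go(k=3, a=4)
    go(k=2, a=12)
      go(k=1, a=24)
      -> return 24
    -> return 24
  -> return 24
-> return 24

Final answer: 24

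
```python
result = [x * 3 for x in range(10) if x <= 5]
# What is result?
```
Trace:
  x=0
  x=1
  x=2
  x=3
  x=4
  x=5
  x=6
  x=7
  x=8
  x=9
  result=[0, 3, 6, 9, 12, 15]

Final answer: [0, 3, 6, 9, 12, 15]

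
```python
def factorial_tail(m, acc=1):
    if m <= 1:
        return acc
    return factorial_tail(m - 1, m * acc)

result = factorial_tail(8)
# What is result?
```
Call trace:
factorial_tail(m=8, acc=1)
  factorial_tail(m=7, acc=8)
    factorial_tail(m=6, acc=56)
      factorial_tail(m=5, acc=336)
        factorial_tail(m=4, acc=1680)
          factorial_tail(m=3, acc=6720)
            factorial_tail(m=2, acc=20160)
              factorial_tail(m=1, acc=40320)
              -> return 40320
            -> return 40320
          -> return 40320
        -> return 40320
      -> return 40320
    -> return 40320
  -> return 40320
-> return 40320

Final answer: 40320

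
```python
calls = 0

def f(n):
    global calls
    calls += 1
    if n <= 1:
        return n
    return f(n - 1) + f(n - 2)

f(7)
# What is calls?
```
Call trace (a repeated sub-call is expanded the first time; later identical calls just restate its return value):
f(n=7)
  f(n=6)
    f(n=5)
      f(n=4)
        f(n=3)
          f(n=2)
            f(n=1)
            -> return 1
            f(n=0)
            -> return 0
          -> return 1
          f(n=1)
          -> return 1
        -> return 2
        f(n=2) -> return 1  (same call as traced above)
      -> return 3
      f(n=3) -> return 2  (same call as traced above)
    -> return 5
    f(n=4) -> return 3  (same call as traced above)
  -> return 8
  f(n=5) -> return 5  (same call as traced above)
-> return 13

calls is incremented once per call, so count the calls in each subtree. Let C(n) = number of calls made by f(n).
C(0) = C(1) = 1 (base case, no recursion); C(n) = 1 + C(n - 1) + C(n - 2) otherwise.
C(2) = 1 + C(1) + C(0) = 1 + 1 + 1 = 3
C(3) = 1 + C(2) + C(1) = 1 + 3 + 1 = 5
C(4) = 1 + C(3) + C(2) = 1 + 5 + 3 = 9
C(5) = 1 + C(4) + C(3) = 1 + 9 + 5 = 15
C(6) = 1 + C(5) + C(4) = 1 + 15 + 9 = 25
C(7) = 1 + C(6) + C(5) = 1 + 25 + 15 = 41
calls = C(7) = 41

Final answer: 41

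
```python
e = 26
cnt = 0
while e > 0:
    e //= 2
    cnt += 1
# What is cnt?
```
Trace:
  e=26
  e=26, cnt=0
  e=13, cnt=1
  e=6, cnt=2
  e=3, cnt=3
  e=1, cnt=4
  e=0, cnt=5

Final answer: 5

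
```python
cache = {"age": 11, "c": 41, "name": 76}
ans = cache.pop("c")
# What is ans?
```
Trace:
  cache={'age': 11, 'c': 41, 'name': 76}
  cache={'age': 11, 'name': 76}, ans=41

Final answer: 41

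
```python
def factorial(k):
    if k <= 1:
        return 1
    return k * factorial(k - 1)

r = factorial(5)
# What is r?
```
Call trace:
factorial(k=5)
  factorial(k=4)
    factorial(k=3)
      factorial(k=2)
        factorial(k=1)
        -> return 1
      -> return 2
    -> return 6
  -> return 24
-> return 120

Final answer: 120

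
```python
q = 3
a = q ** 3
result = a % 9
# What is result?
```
Trace:
  q=3
  q=3, a=27
  q=3, a=27, result=0

Final answer: 0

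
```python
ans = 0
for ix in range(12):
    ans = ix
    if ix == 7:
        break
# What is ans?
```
Trace:
  ans=0
  ans=0, ix=0
  ans=1, ix=1
  ans=2, ix=2
  ans=3, ix=3
  ans=4, ix=4
  ans=5, ix=5
  ans=6, ix=6
  ans=7, ix=7

Final answer: 7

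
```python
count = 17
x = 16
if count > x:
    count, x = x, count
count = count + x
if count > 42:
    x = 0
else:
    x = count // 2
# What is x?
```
Trace:
  count=17
  count=17, x=16
  count=16, x=17
  count=33, x=17
  count=33, x=16

Final answer: 16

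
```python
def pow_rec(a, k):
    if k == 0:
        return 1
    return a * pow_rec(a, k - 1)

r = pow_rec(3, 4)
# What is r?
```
Call trace:
pow_rec(a=3, k=4)
  pow_rec(a=3, k=3)
    pow_rec(a=3, k=2)
      pow_rec(a=3, k=1)
        pow_rec(a=3, k=0)
        -> return 1
      -> return 3
    -> return 9
  -> return 27
-> return 81

Final answer: 81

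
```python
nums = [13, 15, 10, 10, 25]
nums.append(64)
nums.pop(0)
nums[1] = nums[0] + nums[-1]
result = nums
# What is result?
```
Trace:
  nums=[13, 15, 10, 10, 25]
  nums=[13, 15, 10, 10, 25, 64]
  nums=[15, 10, 10, 25, 64]
  nums=[15, 79, 10, 25, 64]
  nums=[15, 79, 10, 25, 64], result=[15, 79, 10, 25, 64]

Final answer: [15, 79, 10, 25, 64]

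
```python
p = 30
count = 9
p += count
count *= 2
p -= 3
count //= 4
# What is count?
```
Trace:
  p=30
  p=30, count=9
  p=39, count=9
  p=39, count=18
  p=36, count=18
  p=36, count=4

Final answer: 4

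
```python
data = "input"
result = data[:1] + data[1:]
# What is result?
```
Trace:
  data='input'
  data='input', result='input'

Final answer: 'input'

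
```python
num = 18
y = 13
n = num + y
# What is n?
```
Trace:
  num=18
  num=18, y=13
  num=18, y=13, n=31

Final answer: 31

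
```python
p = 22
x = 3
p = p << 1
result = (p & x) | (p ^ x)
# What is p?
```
Trace:
  p=22
  p=22, x=3
  p=44, x=3
  p=44, x=3, result=47

Final answer: 44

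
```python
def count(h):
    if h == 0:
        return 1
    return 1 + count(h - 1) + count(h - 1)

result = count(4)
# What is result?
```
Call trace (a repeated sub-call is expanded the first time; later identical calls just restate its return value):
count(h=4)
  count(h=3)
    count(h=2)
      count(h=1)
        count(h=0)
        -> return 1
        count(h=0)
        -> return 1
      -> return 3
      count(h=1) -> return 3  (same call as traced above)
    -> return 7
    count(h=2) -> return 7  (same call as traced above)
  -> return 15
  count(h=3) -> return 15  (same call as traced above)
-> return 31

Final answer: 31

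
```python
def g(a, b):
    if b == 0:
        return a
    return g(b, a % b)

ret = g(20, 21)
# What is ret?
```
Call trace:
g(a=20, b=21)
  g(a=21, b=20)
    g(a=20, b=1)
      g(a=1, b=0)
      -> return 1
    -> return 1
  -> return 1
-> return 1

Final answer: 1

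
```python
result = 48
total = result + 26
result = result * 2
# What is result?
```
Trace:
  result=48
  result=48, total=74
  result=96, total=74

Final answer: 96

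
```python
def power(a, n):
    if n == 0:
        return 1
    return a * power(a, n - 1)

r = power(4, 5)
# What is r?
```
Call trace:
power(a=4, n=5)
  power(a=4, n=4)
    power(a=4, n=3)
      power(a=4, n=2)
        power(a=4, n=1)
          power(a=4, n=0)
          -> return 1
        -> return 4
      -> return 16
    -> return 64
  -> return 256
-> return 1024

Final answer: 1024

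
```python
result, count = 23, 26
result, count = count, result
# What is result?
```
Trace:
  result=23, count=26
  result=26, count=23

Final answer: 26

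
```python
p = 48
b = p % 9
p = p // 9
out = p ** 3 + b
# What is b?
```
Trace:
  p=48
  p=48, b=3
  p=5, b=3
  p=5, b=3, out=128

Final answer: 3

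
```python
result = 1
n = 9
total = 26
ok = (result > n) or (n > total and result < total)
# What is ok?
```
Trace:
  result=1
  result=1, n=9
  result=1, n=9, total=26
  result=1, n=9, total=26, ok=False

Final answer: False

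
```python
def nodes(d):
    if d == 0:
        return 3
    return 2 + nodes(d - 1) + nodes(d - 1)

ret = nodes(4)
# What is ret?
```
Call trace (a repeated sub-call is expanded the first time; later identical calls just restate its return value):
nodes(d=4)
  nodes(d=3)
    nodes(d=2)
      nodes(d=1)
        nodes(d=0)
        -> return 3
        nodes(d=0)
        -> return 3
      -> return 8
      nodes(d=1) -> return 8  (same call as traced above)
    -> return 18
    nodes(d=2) -> return 18  (same call as traced above)
  -> return 38
  nodes(d=3) -> return 38  (same call as traced above)
-> return 78

Final answer: 78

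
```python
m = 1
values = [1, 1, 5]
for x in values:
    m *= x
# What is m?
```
Trace:
  m=1
  m=1, x=1
  m=1, x=1
  m=5, x=5

Final answer: 5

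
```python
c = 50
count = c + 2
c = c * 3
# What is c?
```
Trace:
  c=50
  c=50, count=52
  c=150, count=52

Final answer: 150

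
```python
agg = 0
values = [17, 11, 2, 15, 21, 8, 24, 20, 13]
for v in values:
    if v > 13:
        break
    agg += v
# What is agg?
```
Trace:
  agg=0
  agg=0, v=17

Final answer: 0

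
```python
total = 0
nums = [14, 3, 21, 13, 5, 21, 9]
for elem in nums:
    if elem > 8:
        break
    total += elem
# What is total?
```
Trace:
  total=0
  total=0, elem=14

Final answer: 0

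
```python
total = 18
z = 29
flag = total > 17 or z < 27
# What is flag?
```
Trace:
  total=18
  total=18, z=29
  total=18, z=29, flag=True

Final answer: True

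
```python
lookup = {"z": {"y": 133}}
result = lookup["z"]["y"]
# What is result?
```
Trace:
  lookup={'z': {'y': 133}}
  lookup={'z': {'y': 133}}, result=133

Final answer: 133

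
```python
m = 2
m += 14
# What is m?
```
Trace:
  m=2
  m=16

Final answer: 16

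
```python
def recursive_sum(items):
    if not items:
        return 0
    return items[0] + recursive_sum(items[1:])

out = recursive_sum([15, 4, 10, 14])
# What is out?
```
Call trace:
recursive_sum(items=[15, 4, 10, 14])
  recursive_sum(items=[4, 10, 14])
    recursive_sum(items=[10, 14])
      recursive_sum(items=[14])
        recursive_sum(items=[])
        -> return 0
      -> return 14
    -> return 24
  -> return 28
-> return 43

Final answer: 43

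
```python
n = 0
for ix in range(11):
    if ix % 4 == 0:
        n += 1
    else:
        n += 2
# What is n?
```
Trace:
  n=0
  n=1, ix=0
  n=3, ix=1
  n=5, ix=2
  n=7, ix=3
  n=8, ix=4
  n=10, ix=5
  n=12, ix=6
  n=14, ix=7
  n=15, ix=8
  n=17, ix=9
  n=19, ix=10

Final answer: 19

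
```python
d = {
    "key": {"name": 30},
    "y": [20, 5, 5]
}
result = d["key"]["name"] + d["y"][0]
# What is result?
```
Trace:
  d={'key': {'name': 30}, 'y': [20, 5, 5]}
  d={'key': {'name': 30}, 'y': [20, 5, 5]}, result=50

Final answer: 50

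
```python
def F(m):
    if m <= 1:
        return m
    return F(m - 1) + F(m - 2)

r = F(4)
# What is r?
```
Call trace (a repeated sub-call is expanded the first time; later identical calls just restate its return value):
F(m=4)
  F(m=3)
    F(m=2)
      F(m=1)
      -> return 1
      F(m=0)
      -> return 0
    -> return 1
    F(m=1)
    -> return 1
  -> return 2
  F(m=2) -> return 1  (same call as traced above)
-> return 3

Final answer: 3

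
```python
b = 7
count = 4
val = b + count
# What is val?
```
Trace:
  b=7
  b=7, count=4
  b=7, count=4, val=11

Final answer: 11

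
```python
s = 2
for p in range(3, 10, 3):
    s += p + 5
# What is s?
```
Trace:
  s=2
  s=10, p=3
  s=21, p=6
  s=35, p=9

Final answer: 35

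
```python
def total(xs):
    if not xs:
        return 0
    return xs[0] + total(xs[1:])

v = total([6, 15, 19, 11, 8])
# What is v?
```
Call trace:
total(xs=[6, 15, 19, 11, 8])
  total(xs=[15, 19, 11, 8])
    total(xs=[19, 11, 8])
      total(xs=[11, 8])
        total(xs=[8])
          total(xs=[])
          -> return 0
        -> return 8
      -> return 19
    -> return 38
  -> return 53
-> return 59

Final answer: 59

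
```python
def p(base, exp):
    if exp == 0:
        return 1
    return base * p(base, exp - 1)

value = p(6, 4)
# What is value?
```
Call trace:
p(base=6, exp=4)
  p(base=6, exp=3)
    p(base=6, exp=2)
      p(base=6, exp=1)
        p(base=6, exp=0)
        -> return 1
      -> return 6
    -> return 36
  -> return 216
-> return 1296

Final answer: 1296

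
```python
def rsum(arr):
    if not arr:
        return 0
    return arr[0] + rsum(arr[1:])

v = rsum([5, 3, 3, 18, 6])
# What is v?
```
Call trace:
rsum(arr=[5, 3, 3, 18, 6])
  rsum(arr=[3, 3, 18, 6])
    rsum(arr=[3, 18, 6])
      rsum(arr=[18, 6])
        rsum(arr=[6])
          rsum(arr=[])
          -> return 0
        -> return 6
      -> return 24
    -> return 27
  -> return 30
-> return 35

Final answer: 35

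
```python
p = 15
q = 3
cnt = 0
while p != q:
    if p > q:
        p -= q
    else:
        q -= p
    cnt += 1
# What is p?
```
Trace:
  p=15
  p=15, q=3
  p=15, q=3, cnt=0
  p=12, q=3, cnt=1
  p=9, q=3, cnt=2
  p=6, q=3, cnt=3
  p=3, q=3, cnt=4

Final answer: 3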